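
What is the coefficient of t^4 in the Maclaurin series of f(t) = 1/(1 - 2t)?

f(0) = 1
f′(0) = 2
f′′(0) = 8
f′′′(0) = 48
f^(4)(0) = 384
So c_4 = f^(4)(0)/4! = 16.

16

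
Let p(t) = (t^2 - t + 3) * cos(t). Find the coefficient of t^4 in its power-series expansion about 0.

-3/8

Distribute the polynomial across the series and collect like powers.
[t^0] = 3;  [t^1] = -1;  [t^2] = -1/2;  [t^3] = 1/2;  [t^4] = -3/8.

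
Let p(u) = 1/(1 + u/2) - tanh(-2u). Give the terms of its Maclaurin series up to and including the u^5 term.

2033*u^5/480 + u^4/16 - 67*u^3/24 + u^2/4 + 3*u/2 + 1

Combine the two series term by term.
[u^0] = 1;  [u^1] = 3/2;  [u^2] = 1/4;  [u^3] = -67/24;  [u^4] = 1/16;  [u^5] = 2033/480.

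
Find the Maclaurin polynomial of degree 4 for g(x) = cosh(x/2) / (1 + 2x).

6337*x^4/384 - 33*x^3/4 + 33*x^2/8 - 2*x + 1

Expand each factor separately, then convolve coefficients.
g(0) = 1
g′(0) = -2
g′′(0) = 33/4
g′′′(0) = -99/2
g^(4)(0) = 6337/16
Then c_k = g^(k)(0)/k! gives each Taylor coefficient.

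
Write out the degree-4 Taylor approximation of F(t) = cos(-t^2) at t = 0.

F(0) = 1
F′(0) = 0
F′′(0) = 0
F′′′(0) = 0
F^(4)(0) = -12

1 - t^4/2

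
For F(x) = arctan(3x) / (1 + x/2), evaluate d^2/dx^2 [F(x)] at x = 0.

-3

Expand each factor separately, then convolve coefficients.
The coefficient of x^2 in the expansion is -3/2, so F′′(0) = 2! * (-3/2) = -3.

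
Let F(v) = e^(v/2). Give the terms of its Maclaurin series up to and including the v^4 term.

Use the known series and substitute for the argument.
F(0) = 1
F′(0) = 1/2
F′′(0) = 1/4
F′′′(0) = 1/8
F^(4)(0) = 1/16

v^4/384 + v^3/48 + v^2/8 + v/2 + 1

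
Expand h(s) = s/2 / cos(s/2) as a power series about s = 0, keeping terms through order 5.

Invert the denominator's series and multiply.

5*s^5/768 + s^3/16 + s/2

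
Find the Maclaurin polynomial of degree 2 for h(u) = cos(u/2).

1 - u^2/8

[u^0] = 1;  [u^1] = 0;  [u^2] = -1/8.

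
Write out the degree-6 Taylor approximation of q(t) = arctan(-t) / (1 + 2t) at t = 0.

Expand each factor separately, then convolve coefficients.
q(0) = 0
q′(0) = -1
q′′(0) = 4
q′′′(0) = -22
q^(4)(0) = 176
q^(5)(0) = -1784
q^(6)(0) = 21408

446*t^6/15 - 223*t^5/15 + 22*t^4/3 - 11*t^3/3 + 2*t^2 - t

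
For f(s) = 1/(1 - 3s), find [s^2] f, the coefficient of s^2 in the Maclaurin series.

[s^0] = 1;  [s^1] = 3;  [s^2] = 9.

9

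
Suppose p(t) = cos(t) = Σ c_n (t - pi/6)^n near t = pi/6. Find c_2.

-sqrt(3)/4

p(pi/6) = sqrt(3)/2
p′(pi/6) = -1/2
p′′(pi/6) = -sqrt(3)/2
Then c_k = p^(k)(pi/6)/k! gives each Taylor coefficient.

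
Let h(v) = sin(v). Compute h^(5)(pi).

Use the known series and substitute for the argument.
The coefficient of (v - pi)^5 in the expansion is -1/120, so h^(5)(pi) = 5! * (-1/120) = -1.

-1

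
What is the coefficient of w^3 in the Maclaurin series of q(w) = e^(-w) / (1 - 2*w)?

Expand 1/(denominator) as a geometric series and multiply by the numerator's series.
[w^0] = 1;  [w^1] = 1;  [w^2] = 5/2;  [w^3] = 29/6.
So c_3 = q′′′(0)/3! = 29/6.

29/6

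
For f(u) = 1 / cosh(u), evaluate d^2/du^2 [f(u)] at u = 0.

-1

Invert the denominator's series and multiply.
The coefficient of u^2 in the expansion is -1/2, so f′′(0) = 2! * (-1/2) = -1.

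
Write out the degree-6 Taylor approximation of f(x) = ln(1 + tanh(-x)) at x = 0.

-x^6/45 + x^4/12 - x^2/2 - x

Plug the Maclaurin series of the inner function into that of the outer and collect terms.
f(0) = 0
f′(0) = -1
f′′(0) = -1
f′′′(0) = 0
f^(4)(0) = 2
f^(5)(0) = 0
f^(6)(0) = -16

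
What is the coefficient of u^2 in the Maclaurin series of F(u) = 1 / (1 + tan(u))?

1

Expand as Σ (-1)^k u^k with u equal to the inner function's series.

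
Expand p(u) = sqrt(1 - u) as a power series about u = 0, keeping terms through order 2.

Differentiate repeatedly and evaluate at the center.
[u^0] = 1;  [u^1] = -1/2;  [u^2] = -1/8.

-u^2/8 - u/2 + 1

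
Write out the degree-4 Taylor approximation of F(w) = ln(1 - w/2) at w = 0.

-w^4/64 - w^3/24 - w^2/8 - w/2

[w^0] = 0;  [w^1] = -1/2;  [w^2] = -1/8;  [w^3] = -1/24;  [w^4] = -1/64.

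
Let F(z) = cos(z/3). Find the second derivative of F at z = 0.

-1/9

Use the known series and substitute for the argument.
From the series, [z^2] F = -1/18; multiply by 2! = 2 to get -1/9.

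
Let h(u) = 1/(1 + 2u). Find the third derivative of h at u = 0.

-48

The coefficient of u^3 in the expansion is -8, so h′′′(0) = 3! * (-8) = -48.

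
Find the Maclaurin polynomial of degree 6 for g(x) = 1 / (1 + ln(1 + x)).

3289*x^6/360 - 347*x^5/60 + 11*x^4/3 - 7*x^3/3 + 3*x^2/2 - x + 1

Write 1/(1+u) = 1 - u + u^2 - u^3 + ... and substitute the series for u.
g(0) = 1
g′(0) = -1
g′′(0) = 3
g′′′(0) = -14
g^(4)(0) = 88
g^(5)(0) = -694
g^(6)(0) = 6578
Then c_k = g^(k)(0)/k! gives each Taylor coefficient.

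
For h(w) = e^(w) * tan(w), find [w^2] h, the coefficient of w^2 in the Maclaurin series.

Multiply the two series term by term and collect like powers.
h(0) = 0
h′(0) = 1
h′′(0) = 2
So c_2 = h′′(0)/2! = 1.

1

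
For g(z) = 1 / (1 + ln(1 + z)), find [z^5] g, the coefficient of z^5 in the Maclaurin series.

-347/60

Use the geometric series for the reciprocal, then substitute.
[z^0] = 1;  [z^1] = -1;  [z^2] = 3/2;  [z^3] = -7/3;  [z^4] = 11/3;  [z^5] = -347/60.
So c_5 = g^(5)(0)/5! = -347/60.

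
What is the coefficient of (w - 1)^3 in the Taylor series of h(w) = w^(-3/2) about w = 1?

-35/16

h(1) = 1
h′(1) = -3/2
h′′(1) = 15/4
h′′′(1) = -105/8
Then c_k = h^(k)(1)/k! gives each Taylor coefficient.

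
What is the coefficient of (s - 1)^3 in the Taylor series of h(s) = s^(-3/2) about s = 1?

[(s - 1)^0] = 1;  [(s - 1)^1] = -3/2;  [(s - 1)^2] = 15/8;  [(s - 1)^3] = -35/16.
So c_3 = h′′′(1)/3! = -35/16.

-35/16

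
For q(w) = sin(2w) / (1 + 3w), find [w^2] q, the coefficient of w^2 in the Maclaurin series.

-6

Expand each factor separately, then convolve coefficients.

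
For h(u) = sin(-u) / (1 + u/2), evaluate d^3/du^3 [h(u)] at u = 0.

-1/2

Multiply the two series term by term and collect like powers.
From the series, [u^3] h = -1/12; multiply by 3! = 6 to get -1/2.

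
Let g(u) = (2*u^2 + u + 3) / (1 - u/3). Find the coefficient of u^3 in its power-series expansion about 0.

8/9

Shift and add copies of the series according to the polynomial's terms.
[u^0] = 3;  [u^1] = 2;  [u^2] = 8/3;  [u^3] = 8/9.
So c_3 = g′′′(0)/3! = 8/9.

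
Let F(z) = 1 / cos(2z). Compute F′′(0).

Write the quotient as an unknown series and match coefficients against numerator = denominator · series.
The coefficient of z^2 in the expansion is 2, so F′′(0) = 2! * (2) = 4.

4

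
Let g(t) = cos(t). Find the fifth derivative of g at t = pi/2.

-1

Compute the successive derivatives at the expansion point and divide by k!.
The coefficient of (t - pi/2)^5 in the expansion is -1/120, so g^(5)(pi/2) = 5! * (-1/120) = -1.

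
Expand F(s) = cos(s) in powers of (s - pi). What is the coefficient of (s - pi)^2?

1/2

[(s - pi)^0] = -1;  [(s - pi)^1] = 0;  [(s - pi)^2] = 1/2.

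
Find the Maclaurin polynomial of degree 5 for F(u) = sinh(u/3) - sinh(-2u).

7777*u^5/29160 + 217*u^3/162 + 7*u/3

Expand each term separately and add.
F(0) = 0
F′(0) = 7/3
F′′(0) = 0
F′′′(0) = 217/27
F^(4)(0) = 0
F^(5)(0) = 7777/243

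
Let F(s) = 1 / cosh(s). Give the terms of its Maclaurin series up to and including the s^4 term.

5*s^4/24 - s^2/2 + 1

Divide the numerator series by the denominator series (power-series long division).
F(0) = 1
F′(0) = 0
F′′(0) = -1
F′′′(0) = 0
F^(4)(0) = 5
The Taylor polynomial is Σ F^(k)(0)/k! · s^k.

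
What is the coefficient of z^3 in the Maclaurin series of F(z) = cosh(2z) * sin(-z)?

Multiply the two series term by term and collect like powers.
[z^0] = 0;  [z^1] = -1;  [z^2] = 0;  [z^3] = -11/6.
So c_3 = F′′′(0)/3! = -11/6.

-11/6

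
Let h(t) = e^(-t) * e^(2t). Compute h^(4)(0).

1

Expand each factor separately, then convolve coefficients.
From the series, [t^4] h = 1/24; multiply by 4! = 24 to get 1.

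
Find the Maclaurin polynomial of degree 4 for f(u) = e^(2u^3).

2*u^3 + 1

Compute the successive derivatives at the expansion point and divide by k!.
f(0) = 1
f′(0) = 0
f′′(0) = 0
f′′′(0) = 12
f^(4)(0) = 0
Then c_k = f^(k)(0)/k! gives each Taylor coefficient.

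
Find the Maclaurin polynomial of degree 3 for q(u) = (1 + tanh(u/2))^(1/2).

-5*u^3/384 - u^2/32 + u/4 + 1

Let u equal the inner series; expand the outer function in u and truncate.
[u^0] = 1;  [u^1] = 1/4;  [u^2] = -1/32;  [u^3] = -5/384.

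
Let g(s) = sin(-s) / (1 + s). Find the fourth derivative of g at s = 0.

20

Take the Cauchy product of the two expansions.
From the series, [s^4] g = 5/6; multiply by 4! = 24 to get 20.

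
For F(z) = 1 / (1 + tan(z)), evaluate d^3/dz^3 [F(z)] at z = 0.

-8

Expand as Σ (-1)^k u^k with u equal to the inner function's series.
From the series, [z^3] F = -4/3; multiply by 3! = 6 to get -8.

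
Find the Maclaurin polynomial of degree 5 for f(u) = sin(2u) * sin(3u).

Take the Cauchy product of the two expansions.

-13*u^4 + 6*u^2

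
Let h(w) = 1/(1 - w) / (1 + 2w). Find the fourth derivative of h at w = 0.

264

Multiply the two series term by term and collect like powers.
The coefficient of w^4 in the expansion is 11, so h^(4)(0) = 4! * (11) = 264.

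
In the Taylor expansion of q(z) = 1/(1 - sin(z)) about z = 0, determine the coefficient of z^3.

Substitute the inner expansion into the outer series and collect powers.
[z^0] = 1;  [z^1] = 1;  [z^2] = 1;  [z^3] = 5/6.

5/6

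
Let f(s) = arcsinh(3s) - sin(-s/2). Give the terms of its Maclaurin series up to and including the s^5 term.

Add the two expansions coefficient-wise.
[s^0] = 0;  [s^1] = 7/2;  [s^2] = 0;  [s^3] = -217/48;  [s^4] = 0;  [s^5] = 13997/768.

13997*s^5/768 - 217*s^3/48 + 7*s/2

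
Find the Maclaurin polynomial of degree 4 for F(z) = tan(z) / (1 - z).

Multiply the two series term by term and collect like powers.
F(0) = 0
F′(0) = 1
F′′(0) = 2
F′′′(0) = 8
F^(4)(0) = 32
The Taylor polynomial is Σ F^(k)(0)/k! · z^k.

4*z^4/3 + 4*z^3/3 + z^2 + z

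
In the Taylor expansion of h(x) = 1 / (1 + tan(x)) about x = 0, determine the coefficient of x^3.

-4/3

Write 1/(1+u) = 1 - u + u^2 - u^3 + ... and substitute the series for u.
h(0) = 1
h′(0) = -1
h′′(0) = 2
h′′′(0) = -8
So c_3 = h′′′(0)/3! = -4/3.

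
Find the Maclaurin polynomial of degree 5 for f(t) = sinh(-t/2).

-t^5/3840 - t^3/48 - t/2

Compute the successive derivatives at the expansion point and divide by k!.
f(0) = 0
f′(0) = -1/2
f′′(0) = 0
f′′′(0) = -1/8
f^(4)(0) = 0
f^(5)(0) = -1/32
Dividing each by k! gives the coefficients c_0, ..., c_5.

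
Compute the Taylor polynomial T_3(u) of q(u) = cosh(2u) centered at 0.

2*u^2 + 1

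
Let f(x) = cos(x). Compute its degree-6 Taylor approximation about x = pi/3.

[(x - pi/3)^0] = 1/2;  [(x - pi/3)^1] = -sqrt(3)/2;  [(x - pi/3)^2] = -1/4;  [(x - pi/3)^3] = sqrt(3)/12;  [(x - pi/3)^4] = 1/48;  [(x - pi/3)^5] = -sqrt(3)/240;  [(x - pi/3)^6] = -1/1440.

-(x - pi/3)^6/1440 - sqrt(3)*(x - pi/3)^5/240 + (x - pi/3)^4/48 + sqrt(3)*(x - pi/3)^3/12 - (x - pi/3)^2/4 - sqrt(3)*(x - pi/3)/2 + 1/2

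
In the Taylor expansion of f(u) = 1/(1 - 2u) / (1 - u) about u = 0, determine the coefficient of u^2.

7

Take the Cauchy product of the two expansions.
[u^0] = 1;  [u^1] = 3;  [u^2] = 7.
So c_2 = f′′(0)/2! = 7.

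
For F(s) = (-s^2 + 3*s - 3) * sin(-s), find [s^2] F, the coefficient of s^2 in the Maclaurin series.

-3

Shift and add copies of the series according to the polynomial's terms.
F(0) = 0
F′(0) = 3
F′′(0) = -6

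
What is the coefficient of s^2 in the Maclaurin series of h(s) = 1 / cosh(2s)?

-2

Write the quotient as an unknown series and match coefficients against numerator = denominator · series.
So c_2 = h′′(0)/2! = -2.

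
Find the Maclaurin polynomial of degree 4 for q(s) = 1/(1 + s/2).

s^4/16 - s^3/8 + s^2/4 - s/2 + 1

q(0) = 1
q′(0) = -1/2
q′′(0) = 1/2
q′′′(0) = -3/4
q^(4)(0) = 3/2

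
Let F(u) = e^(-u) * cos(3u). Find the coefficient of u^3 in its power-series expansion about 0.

Write out both Maclaurin series and multiply, keeping only the needed powers.
[u^0] = 1;  [u^1] = -1;  [u^2] = -4;  [u^3] = 13/3.
So c_3 = F′′′(0)/3! = 13/3.

13/3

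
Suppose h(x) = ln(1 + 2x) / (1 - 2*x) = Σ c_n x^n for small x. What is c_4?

28/3

Use 1/(1 - r) = Σ r^k on the denominator, then take the Cauchy product.
[x^0] = 0;  [x^1] = 2;  [x^2] = 2;  [x^3] = 20/3;  [x^4] = 28/3.
So c_4 = h^(4)(0)/4! = 28/3.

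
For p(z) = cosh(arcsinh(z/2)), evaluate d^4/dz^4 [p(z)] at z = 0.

Let u equal the inner series; expand the outer function in u and truncate.
The coefficient of z^4 in the expansion is -1/128, so p^(4)(0) = 4! * (-1/128) = -3/16.

-3/16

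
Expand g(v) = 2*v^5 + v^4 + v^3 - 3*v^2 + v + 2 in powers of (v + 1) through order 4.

-9*(v + 1)^4 + 17*(v + 1)^3 - 20*(v + 1)^2 + 16*(v + 1) - 4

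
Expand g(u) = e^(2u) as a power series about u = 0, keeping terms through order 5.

[u^0] = 1;  [u^1] = 2;  [u^2] = 2;  [u^3] = 4/3;  [u^4] = 2/3;  [u^5] = 4/15.

4*u^5/15 + 2*u^4/3 + 4*u^3/3 + 2*u^2 + 2*u + 1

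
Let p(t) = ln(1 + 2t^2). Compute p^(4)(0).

From the series, [t^4] p = -2; multiply by 4! = 24 to get -48.

-48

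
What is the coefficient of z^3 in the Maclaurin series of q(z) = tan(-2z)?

-8/3

Differentiate repeatedly and evaluate at the center.
So c_3 = q′′′(0)/3! = -8/3.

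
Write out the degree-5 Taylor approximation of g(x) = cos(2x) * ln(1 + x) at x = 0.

Expand each factor separately, then convolve coefficients.

x^5/5 + 3*x^4/4 - 5*x^3/3 - x^2/2 + x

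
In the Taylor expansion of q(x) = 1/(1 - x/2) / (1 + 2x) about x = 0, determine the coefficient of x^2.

Write out both Maclaurin series and multiply, keeping only the needed powers.
[x^0] = 1;  [x^1] = -3/2;  [x^2] = 13/4.

13/4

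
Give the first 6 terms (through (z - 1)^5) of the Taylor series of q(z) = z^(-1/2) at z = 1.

Apply the Taylor formula c_k = f^(k)(a)/k!.
q(1) = 1
q′(1) = -1/2
q′′(1) = 3/4
q′′′(1) = -15/8
q^(4)(1) = 105/16
q^(5)(1) = -945/32
Dividing each by k! gives the coefficients c_0, ..., c_5.

-63*(z - 1)^5/256 + 35*(z - 1)^4/128 - 5*(z - 1)^3/16 + 3*(z - 1)^2/8 - (z - 1)/2 + 1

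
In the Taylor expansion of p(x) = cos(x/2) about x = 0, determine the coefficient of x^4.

1/384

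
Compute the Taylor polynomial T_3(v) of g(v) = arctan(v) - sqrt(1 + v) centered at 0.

-19*v^3/48 + v^2/8 + v/2 - 1

Combine the two series term by term.
[v^0] = -1;  [v^1] = 1/2;  [v^2] = 1/8;  [v^3] = -19/48.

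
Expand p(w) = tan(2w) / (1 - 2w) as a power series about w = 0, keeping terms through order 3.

Write out both Maclaurin series and multiply, keeping only the needed powers.
[w^0] = 0;  [w^1] = 2;  [w^2] = 4;  [w^3] = 32/3.

32*w^3/3 + 4*w^2 + 2*w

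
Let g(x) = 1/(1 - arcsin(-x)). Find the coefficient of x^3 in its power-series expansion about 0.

Substitute the inner expansion into the outer series and collect powers.
g(0) = 1
g′(0) = -1
g′′(0) = 2
g′′′(0) = -7
So c_3 = g′′′(0)/3! = -7/6.

-7/6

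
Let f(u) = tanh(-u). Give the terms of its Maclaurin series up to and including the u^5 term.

-2*u^5/15 + u^3/3 - u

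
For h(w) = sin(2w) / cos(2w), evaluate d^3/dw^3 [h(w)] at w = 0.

Divide the numerator series by the denominator series (power-series long division).
The coefficient of w^3 in the expansion is 8/3, so h′′′(0) = 3! * (8/3) = 16.

16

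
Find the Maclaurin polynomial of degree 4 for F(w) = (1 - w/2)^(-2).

5*w^4/16 + w^3/2 + 3*w^2/4 + w + 1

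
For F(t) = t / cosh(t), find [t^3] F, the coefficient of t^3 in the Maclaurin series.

Write the quotient as an unknown series and match coefficients against numerator = denominator · series.
F(0) = 0
F′(0) = 1
F′′(0) = 0
F′′′(0) = -3
So c_3 = F′′′(0)/3! = -1/2.

-1/2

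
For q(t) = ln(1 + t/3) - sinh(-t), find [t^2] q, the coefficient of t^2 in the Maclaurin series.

Add the two expansions coefficient-wise.
q(0) = 0
q′(0) = 4/3
q′′(0) = -1/9
So c_2 = q′′(0)/2! = -1/18.

-1/18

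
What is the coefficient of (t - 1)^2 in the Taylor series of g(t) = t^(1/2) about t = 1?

-1/8

[(t - 1)^0] = 1;  [(t - 1)^1] = 1/2;  [(t - 1)^2] = -1/8.
So c_2 = g′′(1)/2! = -1/8.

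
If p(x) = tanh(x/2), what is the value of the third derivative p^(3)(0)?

The coefficient of x^3 in the expansion is -1/24, so p′′′(0) = 3! * (-1/24) = -1/4.

-1/4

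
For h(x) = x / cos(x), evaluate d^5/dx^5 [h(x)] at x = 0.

25

Invert the denominator's series and multiply.
The coefficient of x^5 in the expansion is 5/24, so h^(5)(0) = 5! * (5/24) = 25.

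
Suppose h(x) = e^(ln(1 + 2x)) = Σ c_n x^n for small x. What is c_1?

2

Compose series: expand the inner function first, then feed it into the outer expansion.
[x^0] = 1;  [x^1] = 2.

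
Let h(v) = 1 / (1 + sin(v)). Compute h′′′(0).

Expand as Σ (-1)^k u^k with u equal to the inner function's series.
From the series, [v^3] h = -5/6; multiply by 3! = 6 to get -5.

-5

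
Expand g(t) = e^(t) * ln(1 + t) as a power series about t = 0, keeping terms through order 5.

Multiply the two series term by term and collect like powers.

3*t^5/40 + t^3/3 + t^2/2 + t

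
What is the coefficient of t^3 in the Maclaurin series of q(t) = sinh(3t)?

Differentiate repeatedly and evaluate at the center.

9/2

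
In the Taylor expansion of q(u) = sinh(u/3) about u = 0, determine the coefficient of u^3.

1/162

c_3 = q′′′(0)/3! = 1/162.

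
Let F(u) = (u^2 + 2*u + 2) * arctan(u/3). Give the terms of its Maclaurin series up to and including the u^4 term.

Multiply each power in the prefactor through the base expansion.
F(0) = 0
F′(0) = 2/3
F′′(0) = 4/3
F′′′(0) = 50/27
F^(4)(0) = -16/27
Dividing each by k! gives the coefficients c_0, ..., c_4.

-2*u^4/81 + 25*u^3/81 + 2*u^2/3 + 2*u/3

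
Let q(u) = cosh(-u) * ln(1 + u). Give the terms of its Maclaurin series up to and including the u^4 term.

-u^4/2 + 5*u^3/6 - u^2/2 + u

Multiply the two series term by term and collect like powers.
q(0) = 0
q′(0) = 1
q′′(0) = -1
q′′′(0) = 5
q^(4)(0) = -12
The Taylor polynomial is Σ q^(k)(0)/k! · u^k.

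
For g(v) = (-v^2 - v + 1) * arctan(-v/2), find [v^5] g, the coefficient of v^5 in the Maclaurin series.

-23/480

Shift and add copies of the series according to the polynomial's terms.
g(0) = 0
g′(0) = -1/2
g′′(0) = 1
g′′′(0) = 13/4
g^(4)(0) = -1
g^(5)(0) = -23/4
So c_5 = g^(5)(0)/5! = -23/480.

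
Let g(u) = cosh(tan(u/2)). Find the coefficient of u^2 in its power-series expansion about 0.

Substitute the inner expansion into the outer series and collect powers.
[u^0] = 1;  [u^1] = 0;  [u^2] = 1/8.

1/8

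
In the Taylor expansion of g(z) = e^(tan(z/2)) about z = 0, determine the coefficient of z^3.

Let u equal the inner series; expand the outer function in u and truncate.
g(0) = 1
g′(0) = 1/2
g′′(0) = 1/4
g′′′(0) = 3/8
So c_3 = g′′′(0)/3! = 1/16.

1/16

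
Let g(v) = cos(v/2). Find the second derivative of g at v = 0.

From the series, [v^2] g = -1/8; multiply by 2! = 2 to get -1/4.

-1/4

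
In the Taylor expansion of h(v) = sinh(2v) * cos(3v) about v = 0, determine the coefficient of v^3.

Take the Cauchy product of the two expansions.

-23/3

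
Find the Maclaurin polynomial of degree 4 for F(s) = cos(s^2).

1 - s^4/2

Differentiate repeatedly and evaluate at the center.
[s^0] = 1;  [s^1] = 0;  [s^2] = 0;  [s^3] = 0;  [s^4] = -1/2.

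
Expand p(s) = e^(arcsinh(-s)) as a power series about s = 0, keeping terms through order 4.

-s^4/8 + s^2/2 - s + 1

Let u equal the inner series; expand the outer function in u and truncate.
[s^0] = 1;  [s^1] = -1;  [s^2] = 1/2;  [s^3] = 0;  [s^4] = -1/8.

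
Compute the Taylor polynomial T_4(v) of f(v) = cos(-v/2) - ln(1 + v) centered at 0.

Add the two expansions coefficient-wise.
f(0) = 1
f′(0) = -1
f′′(0) = 3/4
f′′′(0) = -2
f^(4)(0) = 97/16

97*v^4/384 - v^3/3 + 3*v^2/8 - v + 1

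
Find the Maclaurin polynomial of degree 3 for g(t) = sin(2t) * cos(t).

-7*t^3/3 + 2*t

Expand each factor separately, then convolve coefficients.
[t^0] = 0;  [t^1] = 2;  [t^2] = 0;  [t^3] = -7/3.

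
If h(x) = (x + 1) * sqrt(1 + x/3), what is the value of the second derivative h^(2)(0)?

11/36

Distribute the polynomial across the series and collect like powers.
The coefficient of x^2 in the expansion is 11/72, so h′′(0) = 2! * (11/72) = 11/36.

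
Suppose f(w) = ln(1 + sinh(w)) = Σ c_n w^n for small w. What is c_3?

1/2

Compose series: expand the inner function first, then feed it into the outer expansion.
f(0) = 0
f′(0) = 1
f′′(0) = -1
f′′′(0) = 3
Dividing each by k! gives the coefficients c_0, ..., c_3.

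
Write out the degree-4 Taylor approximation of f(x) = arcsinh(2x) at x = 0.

f(0) = 0
f′(0) = 2
f′′(0) = 0
f′′′(0) = -8
f^(4)(0) = 0

-4*x^3/3 + 2*x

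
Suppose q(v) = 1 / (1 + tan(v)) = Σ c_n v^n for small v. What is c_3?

-4/3

Expand as Σ (-1)^k u^k with u equal to the inner function's series.
So c_3 = q′′′(0)/3! = -4/3.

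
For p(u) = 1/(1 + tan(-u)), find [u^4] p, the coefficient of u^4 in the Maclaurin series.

Compose series: expand the inner function first, then feed it into the outer expansion.
p(0) = 1
p′(0) = 1
p′′(0) = 2
p′′′(0) = 8
p^(4)(0) = 40
So c_4 = p^(4)(0)/4! = 5/3.

5/3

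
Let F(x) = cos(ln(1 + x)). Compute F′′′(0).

Compose series: expand the inner function first, then feed it into the outer expansion.
From the series, [x^3] F = 1/2; multiply by 3! = 6 to get 3.

3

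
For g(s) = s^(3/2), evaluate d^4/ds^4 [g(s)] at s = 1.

9/16

The coefficient of (s - 1)^4 in the expansion is 3/128, so g^(4)(1) = 4! * (3/128) = 9/16.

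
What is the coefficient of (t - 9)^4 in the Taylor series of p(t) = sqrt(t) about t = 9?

[(t - 9)^0] = 3;  [(t - 9)^1] = 1/6;  [(t - 9)^2] = -1/216;  [(t - 9)^3] = 1/3888;  [(t - 9)^4] = -5/279936.

-5/279936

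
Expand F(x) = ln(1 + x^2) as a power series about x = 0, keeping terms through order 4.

F(0) = 0
F′(0) = 0
F′′(0) = 2
F′′′(0) = 0
F^(4)(0) = -12
The Taylor polynomial is Σ F^(k)(0)/k! · x^k.

-x^4/2 + x^2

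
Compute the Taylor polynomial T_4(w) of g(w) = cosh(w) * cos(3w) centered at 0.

Take the Cauchy product of the two expansions.

7*w^4/6 - 4*w^2 + 1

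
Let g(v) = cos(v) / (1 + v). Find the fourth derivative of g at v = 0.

13

Multiply the two series term by term and collect like powers.
The coefficient of v^4 in the expansion is 13/24, so g^(4)(0) = 4! * (13/24) = 13.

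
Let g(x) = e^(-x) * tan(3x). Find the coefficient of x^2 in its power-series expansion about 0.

-3

Expand each factor separately, then convolve coefficients.
g(0) = 0
g′(0) = 3
g′′(0) = -6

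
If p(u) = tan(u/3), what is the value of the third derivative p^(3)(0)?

2/27

The coefficient of u^3 in the expansion is 1/81, so p′′′(0) = 3! * (1/81) = 2/27.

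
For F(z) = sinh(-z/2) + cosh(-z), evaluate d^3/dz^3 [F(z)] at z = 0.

-1/8

Combine the two series term by term.
The coefficient of z^3 in the expansion is -1/48, so F′′′(0) = 3! * (-1/48) = -1/8.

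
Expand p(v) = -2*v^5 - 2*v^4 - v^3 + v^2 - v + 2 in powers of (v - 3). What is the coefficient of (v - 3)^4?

Compute the successive derivatives at the expansion point and divide by k!.
[(v - 3)^0] = -667;  [(v - 3)^1] = -1048;  [(v - 3)^2] = -656;  [(v - 3)^3] = -205;  [(v - 3)^4] = -32.
So c_4 = p^(4)(3)/4! = -32.

-32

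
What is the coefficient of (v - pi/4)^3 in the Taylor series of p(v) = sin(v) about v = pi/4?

Compute the successive derivatives at the expansion point and divide by k!.
p(pi/4) = sqrt(2)/2
p′(pi/4) = sqrt(2)/2
p′′(pi/4) = -sqrt(2)/2
p′′′(pi/4) = -sqrt(2)/2

-sqrt(2)/12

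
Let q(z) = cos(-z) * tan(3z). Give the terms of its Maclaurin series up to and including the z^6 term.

1121*z^5/40 + 15*z^3/2 + 3*z

Take the Cauchy product of the two expansions.
[z^0] = 0;  [z^1] = 3;  [z^2] = 0;  [z^3] = 15/2;  [z^4] = 0;  [z^5] = 1121/40;  [z^6] = 0.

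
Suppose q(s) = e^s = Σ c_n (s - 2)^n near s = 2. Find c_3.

e^(2)/6

Apply the Taylor formula c_k = f^(k)(a)/k!.
q(2) = e^(2)
q′(2) = e^(2)
q′′(2) = e^(2)
q′′′(2) = e^(2)
So c_3 = q′′′(2)/3! = e^(2)/6.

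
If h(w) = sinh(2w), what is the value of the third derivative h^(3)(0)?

8

From the series, [w^3] h = 4/3; multiply by 3! = 6 to get 8.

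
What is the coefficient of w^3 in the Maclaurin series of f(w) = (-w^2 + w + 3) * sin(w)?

Distribute the polynomial across the series and collect like powers.
f(0) = 0
f′(0) = 3
f′′(0) = 2
f′′′(0) = -9
So c_3 = f′′′(0)/3! = -3/2.

-3/2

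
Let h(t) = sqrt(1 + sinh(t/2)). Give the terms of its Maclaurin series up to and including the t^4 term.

-31*t^4/6144 + 7*t^3/384 - t^2/32 + t/4 + 1

Plug the Maclaurin series of the inner function into that of the outer and collect terms.
[t^0] = 1;  [t^1] = 1/4;  [t^2] = -1/32;  [t^3] = 7/384;  [t^4] = -31/6144.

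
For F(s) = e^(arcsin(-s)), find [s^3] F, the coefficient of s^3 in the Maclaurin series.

-1/3

Compose series: expand the inner function first, then feed it into the outer expansion.
[s^0] = 1;  [s^1] = -1;  [s^2] = 1/2;  [s^3] = -1/3.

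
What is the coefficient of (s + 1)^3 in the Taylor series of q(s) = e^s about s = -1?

e^(-1)/6

Differentiate repeatedly and evaluate at the center.
q(-1) = e^(-1)
q′(-1) = e^(-1)
q′′(-1) = e^(-1)
q′′′(-1) = e^(-1)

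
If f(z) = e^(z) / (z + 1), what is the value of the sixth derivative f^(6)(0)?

Use 1/(1 - r) = Σ r^k on the denominator, then take the Cauchy product.
From the series, [z^6] f = 53/144; multiply by 6! = 720 to get 265.

265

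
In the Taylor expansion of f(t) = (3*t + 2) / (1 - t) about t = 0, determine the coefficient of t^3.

Distribute the polynomial across the series and collect like powers.
f(0) = 2
f′(0) = 5
f′′(0) = 10
f′′′(0) = 30
So c_3 = f′′′(0)/3! = 5.

5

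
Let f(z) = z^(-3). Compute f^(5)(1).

-2520

Use the known series and substitute for the argument.
From the series, [(z - 1)^5] f = -21; multiply by 5! = 120 to get -2520.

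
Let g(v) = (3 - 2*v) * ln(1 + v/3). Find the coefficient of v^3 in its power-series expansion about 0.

Distribute the polynomial across the series and collect like powers.
[v^0] = 0;  [v^1] = 1;  [v^2] = -5/6;  [v^3] = 4/27.

4/27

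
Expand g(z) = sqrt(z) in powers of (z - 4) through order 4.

-5*(z - 4)^4/16384 + (z - 4)^3/512 - (z - 4)^2/64 + (z - 4)/4 + 2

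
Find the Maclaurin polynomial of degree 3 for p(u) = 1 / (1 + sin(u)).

Use the geometric series for the reciprocal, then substitute.
p(0) = 1
p′(0) = -1
p′′(0) = 2
p′′′(0) = -5

-5*u^3/6 + u^2 - u + 1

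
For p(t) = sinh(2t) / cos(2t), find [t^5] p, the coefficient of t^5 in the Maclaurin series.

Write the quotient as an unknown series and match coefficients against numerator = denominator · series.

48/5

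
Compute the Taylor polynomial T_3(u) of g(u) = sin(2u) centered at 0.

-4*u^3/3 + 2*u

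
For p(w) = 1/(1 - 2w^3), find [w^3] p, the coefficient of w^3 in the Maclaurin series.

Differentiate repeatedly and evaluate at the center.
p(0) = 1
p′(0) = 0
p′′(0) = 0
p′′′(0) = 12

2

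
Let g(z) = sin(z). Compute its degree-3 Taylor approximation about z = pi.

g(pi) = 0
g′(pi) = -1
g′′(pi) = 0
g′′′(pi) = 1
The Taylor polynomial is Σ g^(k)(pi)/k! · (z - pi)^k.

(z - pi)^3/6 - (z - pi)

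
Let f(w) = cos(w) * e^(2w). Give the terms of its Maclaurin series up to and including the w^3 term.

w^3/3 + 3*w^2/2 + 2*w + 1

Take the Cauchy product of the two expansions.
[w^0] = 1;  [w^1] = 2;  [w^2] = 3/2;  [w^3] = 1/3.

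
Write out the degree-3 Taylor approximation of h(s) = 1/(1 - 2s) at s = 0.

h(0) = 1
h′(0) = 2
h′′(0) = 8
h′′′(0) = 48
The Taylor polynomial is Σ h^(k)(0)/k! · s^k.

8*s^3 + 4*s^2 + 2*s + 1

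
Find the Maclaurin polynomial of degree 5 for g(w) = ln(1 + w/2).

Apply the Taylor formula c_k = f^(k)(a)/k!.
g(0) = 0
g′(0) = 1/2
g′′(0) = -1/4
g′′′(0) = 1/4
g^(4)(0) = -3/8
g^(5)(0) = 3/4
Dividing each by k! gives the coefficients c_0, ..., c_5.

w^5/160 - w^4/64 + w^3/24 - w^2/8 + w/2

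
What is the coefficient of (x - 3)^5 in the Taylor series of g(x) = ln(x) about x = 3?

Compute the successive derivatives at the expansion point and divide by k!.
So c_5 = g^(5)(3)/5! = 1/1215.

1/1215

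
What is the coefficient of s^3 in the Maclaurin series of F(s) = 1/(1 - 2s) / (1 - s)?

15

Multiply the two series term by term and collect like powers.
So c_3 = F′′′(0)/3! = 15.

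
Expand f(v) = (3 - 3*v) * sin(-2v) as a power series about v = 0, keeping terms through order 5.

Distribute the polynomial across the series and collect like powers.
f(0) = 0
f′(0) = -6
f′′(0) = 12
f′′′(0) = 24
f^(4)(0) = -96
f^(5)(0) = -96
Then c_k = f^(k)(0)/k! gives each Taylor coefficient.

-4*v^5/5 - 4*v^4 + 4*v^3 + 6*v^2 - 6*v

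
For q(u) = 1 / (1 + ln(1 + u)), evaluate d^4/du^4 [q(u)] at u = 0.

88

Expand as Σ (-1)^k u^k with u equal to the inner function's series.
From the series, [u^4] q = 11/3; multiply by 4! = 24 to get 88.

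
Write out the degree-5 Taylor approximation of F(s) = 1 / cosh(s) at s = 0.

5*s^4/24 - s^2/2 + 1

Divide the numerator series by the denominator series (power-series long division).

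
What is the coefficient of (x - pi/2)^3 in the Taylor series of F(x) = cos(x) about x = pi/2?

c_3 = F′′′(pi/2)/3! = 1/6.

1/6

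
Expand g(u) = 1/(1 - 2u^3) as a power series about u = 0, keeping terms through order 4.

2*u^3 + 1

Apply the Taylor formula c_k = f^(k)(a)/k!.
g(0) = 1
g′(0) = 0
g′′(0) = 0
g′′′(0) = 12
g^(4)(0) = 0
The Taylor polynomial is Σ g^(k)(0)/k! · u^k.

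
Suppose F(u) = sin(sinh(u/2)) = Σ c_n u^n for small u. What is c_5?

-1/480

Substitute the inner expansion into the outer series and collect powers.
F(0) = 0
F′(0) = 1/2
F′′(0) = 0
F′′′(0) = 0
F^(4)(0) = 0
F^(5)(0) = -1/4
Then c_k = F^(k)(0)/k! gives each Taylor coefficient.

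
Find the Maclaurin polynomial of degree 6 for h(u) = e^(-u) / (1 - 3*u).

376093*u^6/720 + 10447*u^5/60 + 1393*u^4/24 + 58*u^3/3 + 13*u^2/2 + 2*u + 1

Use 1/(1 - r) = Σ r^k on the denominator, then take the Cauchy product.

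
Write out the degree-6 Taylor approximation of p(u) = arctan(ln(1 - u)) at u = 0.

-u^6/24 + 11*u^5/60 + u^4/4 - u^2/2 - u

Let u equal the inner series; expand the outer function in u and truncate.
[u^0] = 0;  [u^1] = -1;  [u^2] = -1/2;  [u^3] = 0;  [u^4] = 1/4;  [u^5] = 11/60;  [u^6] = -1/24.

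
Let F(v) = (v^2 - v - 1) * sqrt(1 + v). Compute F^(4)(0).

Distribute the polynomial across the series and collect like powers.
From the series, [v^4] F = -19/128; multiply by 4! = 24 to get -57/16.

-57/16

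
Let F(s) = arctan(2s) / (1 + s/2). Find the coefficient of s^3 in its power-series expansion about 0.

-13/6

Write out both Maclaurin series and multiply, keeping only the needed powers.
So c_3 = F′′′(0)/3! = -13/6.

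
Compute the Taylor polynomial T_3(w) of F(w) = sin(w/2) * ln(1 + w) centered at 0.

-w^3/4 + w^2/2

Expand each factor separately, then convolve coefficients.
F(0) = 0
F′(0) = 0
F′′(0) = 1
F′′′(0) = -3/2
Dividing each by k! gives the coefficients c_0, ..., c_3.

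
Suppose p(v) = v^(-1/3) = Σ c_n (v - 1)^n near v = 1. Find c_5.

Compute the successive derivatives at the expansion point and divide by k!.
[(v - 1)^0] = 1;  [(v - 1)^1] = -1/3;  [(v - 1)^2] = 2/9;  [(v - 1)^3] = -14/81;  [(v - 1)^4] = 35/243;  [(v - 1)^5] = -91/729.
So c_5 = p^(5)(1)/5! = -91/729.

-91/729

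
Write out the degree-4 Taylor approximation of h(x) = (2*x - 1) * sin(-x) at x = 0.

x^4/3 - x^3/6 - 2*x^2 + x

Distribute the polynomial across the series and collect like powers.
h(0) = 0
h′(0) = 1
h′′(0) = -4
h′′′(0) = -1
h^(4)(0) = 8
The Taylor polynomial is Σ h^(k)(0)/k! · x^k.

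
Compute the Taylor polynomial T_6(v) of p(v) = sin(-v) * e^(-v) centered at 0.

-v^6/90 + v^5/30 - v^3/3 + v^2 - v

Take the Cauchy product of the two expansions.
[v^0] = 0;  [v^1] = -1;  [v^2] = 1;  [v^3] = -1/3;  [v^4] = 0;  [v^5] = 1/30;  [v^6] = -1/90.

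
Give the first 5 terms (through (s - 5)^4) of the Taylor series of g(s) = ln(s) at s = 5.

g(5) = ln(5)
g′(5) = 1/5
g′′(5) = -1/25
g′′′(5) = 2/125
g^(4)(5) = -6/625

-(s - 5)^4/2500 + (s - 5)^3/375 - (s - 5)^2/50 + (s - 5)/5 + ln(5)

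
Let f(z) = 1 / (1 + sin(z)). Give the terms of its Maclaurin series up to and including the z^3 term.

Use the geometric series for the reciprocal, then substitute.
[z^0] = 1;  [z^1] = -1;  [z^2] = 1;  [z^3] = -5/6.

-5*z^3/6 + z^2 - z + 1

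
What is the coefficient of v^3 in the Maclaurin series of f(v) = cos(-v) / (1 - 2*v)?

Multiply the numerator's expansion by the denominator's geometric series.
f(0) = 1
f′(0) = 2
f′′(0) = 7
f′′′(0) = 42

7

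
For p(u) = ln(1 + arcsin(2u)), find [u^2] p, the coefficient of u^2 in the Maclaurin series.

Compose series: expand the inner function first, then feed it into the outer expansion.
p(0) = 0
p′(0) = 2
p′′(0) = -4

-2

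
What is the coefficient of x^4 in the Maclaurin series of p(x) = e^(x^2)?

1/2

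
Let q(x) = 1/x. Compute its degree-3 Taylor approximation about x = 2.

-(x - 2)^3/16 + (x - 2)^2/8 - (x - 2)/4 + 1/2

Differentiate repeatedly and evaluate at the center.
[(x - 2)^0] = 1/2;  [(x - 2)^1] = -1/4;  [(x - 2)^2] = 1/8;  [(x - 2)^3] = -1/16.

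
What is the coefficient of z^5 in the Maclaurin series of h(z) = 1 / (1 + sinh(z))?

-181/120

Write 1/(1+u) = 1 - u + u^2 - u^3 + ... and substitute the series for u.
h(0) = 1
h′(0) = -1
h′′(0) = 2
h′′′(0) = -7
h^(4)(0) = 32
h^(5)(0) = -181
So c_5 = h^(5)(0)/5! = -181/120.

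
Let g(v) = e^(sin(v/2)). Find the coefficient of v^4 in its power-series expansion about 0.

-1/128

Substitute the inner expansion into the outer series and collect powers.
[v^0] = 1;  [v^1] = 1/2;  [v^2] = 1/8;  [v^3] = 0;  [v^4] = -1/128.
So c_4 = g^(4)(0)/4! = -1/128.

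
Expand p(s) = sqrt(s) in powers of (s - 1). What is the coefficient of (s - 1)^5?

Apply the Taylor formula c_k = f^(k)(a)/k!.
So c_5 = p^(5)(1)/5! = 7/256.

7/256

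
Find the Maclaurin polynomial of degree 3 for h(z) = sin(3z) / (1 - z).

-3*z^3/2 + 3*z^2 + 3*z

Multiply the two series term by term and collect like powers.
[z^0] = 0;  [z^1] = 3;  [z^2] = 3;  [z^3] = -3/2.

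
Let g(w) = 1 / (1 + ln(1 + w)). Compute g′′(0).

Expand as Σ (-1)^k u^k with u equal to the inner function's series.
The coefficient of w^2 in the expansion is 3/2, so g′′(0) = 2! * (3/2) = 3.

3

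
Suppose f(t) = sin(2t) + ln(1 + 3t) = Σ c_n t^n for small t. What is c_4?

Combine the two series term by term.

-81/4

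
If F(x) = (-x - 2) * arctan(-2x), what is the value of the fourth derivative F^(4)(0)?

Distribute the polynomial across the series and collect like powers.
The coefficient of x^4 in the expansion is -8/3, so F^(4)(0) = 4! * (-8/3) = -64.

-64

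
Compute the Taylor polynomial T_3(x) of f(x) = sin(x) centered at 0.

-x^3/6 + x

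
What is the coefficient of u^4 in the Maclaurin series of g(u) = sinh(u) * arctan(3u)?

Expand each factor separately, then convolve coefficients.
g(0) = 0
g′(0) = 0
g′′(0) = 6
g′′′(0) = 0
g^(4)(0) = -204
Then c_k = g^(k)(0)/k! gives each Taylor coefficient.

-17/2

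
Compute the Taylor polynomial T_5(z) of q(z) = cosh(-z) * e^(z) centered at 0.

Take the Cauchy product of the two expansions.
q(0) = 1
q′(0) = 1
q′′(0) = 2
q′′′(0) = 4
q^(4)(0) = 8
q^(5)(0) = 16
Then c_k = q^(k)(0)/k! gives each Taylor coefficient.

2*z^5/15 + z^4/3 + 2*z^3/3 + z^2 + z + 1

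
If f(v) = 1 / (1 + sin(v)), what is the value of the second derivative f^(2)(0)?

Expand as Σ (-1)^k u^k with u equal to the inner function's series.
From the series, [v^2] f = 1; multiply by 2! = 2 to get 2.

2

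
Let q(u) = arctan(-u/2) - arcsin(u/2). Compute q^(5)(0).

-33/32

Add the two expansions coefficient-wise.
From the series, [u^5] q = -11/1280; multiply by 5! = 120 to get -33/32.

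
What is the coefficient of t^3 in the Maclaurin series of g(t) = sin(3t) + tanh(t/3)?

Expand each term separately and add.
g(0) = 0
g′(0) = 10/3
g′′(0) = 0
g′′′(0) = -731/27
So c_3 = g′′′(0)/3! = -731/162.

-731/162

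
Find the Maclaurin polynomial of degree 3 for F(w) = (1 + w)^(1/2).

Apply the Taylor formula c_k = f^(k)(a)/k!.
F(0) = 1
F′(0) = 1/2
F′′(0) = -1/4
F′′′(0) = 3/8

w^3/16 - w^2/8 + w/2 + 1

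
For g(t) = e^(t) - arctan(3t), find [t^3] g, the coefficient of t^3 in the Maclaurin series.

55/6

Expand each term separately and add.
g(0) = 1
g′(0) = -2
g′′(0) = 1
g′′′(0) = 55
So c_3 = g′′′(0)/3! = 55/6.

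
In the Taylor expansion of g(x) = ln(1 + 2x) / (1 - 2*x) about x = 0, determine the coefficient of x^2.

Expand 1/(denominator) as a geometric series and multiply by the numerator's series.
g(0) = 0
g′(0) = 2
g′′(0) = 4
So c_2 = g′′(0)/2! = 2.

2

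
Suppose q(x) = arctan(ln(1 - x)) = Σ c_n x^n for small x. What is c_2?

-1/2

Substitute the inner expansion into the outer series and collect powers.
[x^0] = 0;  [x^1] = -1;  [x^2] = -1/2.
So c_2 = q′′(0)/2! = -1/2.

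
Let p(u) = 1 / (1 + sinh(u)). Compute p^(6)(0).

1232

Write 1/(1+u) = 1 - u + u^2 - u^3 + ... and substitute the series for u.
The coefficient of u^6 in the expansion is 77/45, so p^(6)(0) = 6! * (77/45) = 1232.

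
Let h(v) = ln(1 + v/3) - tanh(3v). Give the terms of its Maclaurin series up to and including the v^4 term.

Combine the two series term by term.
[v^0] = 0;  [v^1] = -8/3;  [v^2] = -1/18;  [v^3] = 730/81;  [v^4] = -1/324.

-v^4/324 + 730*v^3/81 - v^2/18 - 8*v/3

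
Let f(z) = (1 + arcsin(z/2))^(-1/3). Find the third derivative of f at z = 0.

-37/216

Substitute the inner expansion into the outer series and collect powers.
The coefficient of z^3 in the expansion is -37/1296, so f′′′(0) = 3! * (-37/1296) = -37/216.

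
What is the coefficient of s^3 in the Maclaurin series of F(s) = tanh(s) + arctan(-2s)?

Expand each term separately and add.

7/3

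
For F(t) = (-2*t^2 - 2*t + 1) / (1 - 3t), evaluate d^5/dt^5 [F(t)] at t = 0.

Distribute the polynomial across the series and collect like powers.
From the series, [t^5] F = 27; multiply by 5! = 120 to get 3240.

3240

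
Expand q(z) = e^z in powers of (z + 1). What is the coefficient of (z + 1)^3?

Use the known series and substitute for the argument.
[(z + 1)^0] = e^(-1);  [(z + 1)^1] = e^(-1);  [(z + 1)^2] = e^(-1)/2;  [(z + 1)^3] = e^(-1)/6.
So c_3 = q′′′(-1)/3! = e^(-1)/6.

e^(-1)/6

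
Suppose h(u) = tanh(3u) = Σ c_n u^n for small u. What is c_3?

-9

Compute the successive derivatives at the expansion point and divide by k!.
So c_3 = h′′′(0)/3! = -9.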